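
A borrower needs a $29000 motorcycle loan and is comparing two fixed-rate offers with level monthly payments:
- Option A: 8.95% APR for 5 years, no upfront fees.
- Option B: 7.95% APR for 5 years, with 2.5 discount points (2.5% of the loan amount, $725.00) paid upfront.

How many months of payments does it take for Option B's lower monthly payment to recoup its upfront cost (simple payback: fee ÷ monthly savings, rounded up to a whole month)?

52 months

Option A: monthly rate = 8.95%/12 = 0.0074583; payment = 29,000 × 0.0074583 / (1 − (1+0.0074583)^−60) = $601.29.
Option B: monthly rate = 7.95%/12 = 0.0066250; payment = 29,000 × 0.0066250 / (1 − (1+0.0066250)^−60) = $587.32.
Monthly savings = $601.29 − $587.32 = $13.97.
Break-even = $725.00 / $13.97 = 51.90 → 52 months.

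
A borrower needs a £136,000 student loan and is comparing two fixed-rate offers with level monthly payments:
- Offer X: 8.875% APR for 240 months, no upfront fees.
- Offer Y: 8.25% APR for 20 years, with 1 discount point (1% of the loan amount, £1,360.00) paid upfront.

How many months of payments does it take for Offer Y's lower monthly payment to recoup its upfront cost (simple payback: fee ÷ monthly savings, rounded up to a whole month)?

26 months

Offer X: monthly rate = 8.875%/12 = 0.0073958; payment = 136,000 × 0.0073958 / (1 − (1+0.0073958)^−240) = £1,212.72.
Offer Y: at 8.25% the monthly rate is 0.0068750, so the payment is 136,000 × 0.0068750 / (1 − 1.0068750^−240) = £1,158.81.
Monthly savings = £1,212.72 − £1,158.81 = £53.91.
Break-even = £1,360.00 / £53.91 = 25.23 → 26 months.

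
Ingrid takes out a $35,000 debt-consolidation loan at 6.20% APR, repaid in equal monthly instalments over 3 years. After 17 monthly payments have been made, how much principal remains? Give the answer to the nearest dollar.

$19,279

With monthly rate i = 6.2%/12 = 0.0051667, the balance after k of n payments is P · [(1+i)^n − (1+i)^k] / [(1+i)^n − 1].
(1+0.0051667)^36 = 1.20384566 and (1+0.0051667)^17 = 1.09155928, so the balance is 35,000 × (1.20384566 − 1.09155928) / (1.20384566 − 1) = $19,279.41.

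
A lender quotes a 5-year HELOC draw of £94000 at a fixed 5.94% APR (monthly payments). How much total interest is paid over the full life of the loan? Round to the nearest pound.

Monthly rate = 5.94%/12 = 0.0049500; payment = 94,000 × 0.0049500 / (1 − (1+0.0049500)^−60) = £1,814.66.
Total paid = 60 × £1,814.66 = £108,879.60; interest = £108,879.60 − £94,000 = £14,879.60.

£14,880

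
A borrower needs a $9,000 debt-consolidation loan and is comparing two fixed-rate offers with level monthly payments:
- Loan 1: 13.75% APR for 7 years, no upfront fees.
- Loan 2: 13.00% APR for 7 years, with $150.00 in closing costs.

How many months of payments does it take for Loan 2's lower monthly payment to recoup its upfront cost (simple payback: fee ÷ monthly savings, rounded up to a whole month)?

41 months

Loan 1: monthly rate = 13.75%/12 = 0.0114583; payment = 9,000 × 0.0114583 / (1 − (1+0.0114583)^−84) = $167.42.
Loan 2: monthly rate = 13%/12 = 0.0108333; payment = 9,000 × 0.0108333 / (1 − (1+0.0108333)^−84) = $163.73.
Monthly savings = $167.42 − $163.73 = $3.69.
Break-even = $150.00 / $3.69 = 40.65 → 41 months.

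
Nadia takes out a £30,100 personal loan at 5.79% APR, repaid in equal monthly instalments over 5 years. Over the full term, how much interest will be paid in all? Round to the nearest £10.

Monthly rate = 5.79%/12 = 0.0048250; payment = 30,100 × 0.0048250 / (1 − (1+0.0048250)^−60) = £578.98.
Total paid = 60 × £578.98 = £34,738.80; interest = £34,738.80 − £30,100 = £4,638.80.

£4,640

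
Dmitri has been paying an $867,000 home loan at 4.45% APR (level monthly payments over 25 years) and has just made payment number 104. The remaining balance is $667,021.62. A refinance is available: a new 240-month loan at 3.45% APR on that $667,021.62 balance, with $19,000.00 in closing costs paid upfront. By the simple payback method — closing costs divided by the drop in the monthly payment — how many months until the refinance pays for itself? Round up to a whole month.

21 months

Current payment = 867,000 × 4.45%/12 / (1 − (1+0.0037083)^−300) = $4,794.50.
Refinanced payment = 667,021.62 × 0.0028750 / (1 − (1+0.0028750)^−240) = $3,851.34.
Monthly savings = $4,794.50 − $3,851.34 = $943.16.
Break-even = $19,000.00 / $943.16 = 20.15 → 21 months.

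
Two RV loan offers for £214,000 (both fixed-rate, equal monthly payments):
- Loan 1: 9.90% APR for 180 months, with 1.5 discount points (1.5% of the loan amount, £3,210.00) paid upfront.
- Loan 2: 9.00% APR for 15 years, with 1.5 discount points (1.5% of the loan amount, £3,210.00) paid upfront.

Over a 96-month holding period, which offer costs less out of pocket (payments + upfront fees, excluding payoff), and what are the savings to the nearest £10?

Loan 2 by £11,140

Loan 1: at 9.90% the monthly rate is 0.0082500, so the payment is 214,000 × 0.0082500 / (1 − 1.0082500^−180) = £2,286.58.
Loan 2: at 9.00% the monthly rate is 0.0075000, so the payment is 214,000 × 0.0075000 / (1 − 1.0075000^−180) = £2,170.53.
Over 96 months: Loan 1 costs 96 × £2,286.58 + £3,210.00 = £222,721.68; Loan 2 costs 96 × £2,170.53 + £3,210.00 = £211,580.88.
Loan 2 is cheaper by £222,721.68 − £211,580.88 = £11,140.80.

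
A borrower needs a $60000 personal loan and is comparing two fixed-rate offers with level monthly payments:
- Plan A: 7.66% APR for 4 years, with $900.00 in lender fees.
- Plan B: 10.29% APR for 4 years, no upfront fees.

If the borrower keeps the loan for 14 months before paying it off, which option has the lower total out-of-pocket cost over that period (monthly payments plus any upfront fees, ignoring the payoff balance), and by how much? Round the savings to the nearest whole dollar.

Plan A: at 7.66% the monthly rate is 0.0063833, so the payment is 60,000 × 0.0063833 / (1 − 1.0063833^−48) = $1,455.22.
Plan B: monthly rate = 10.29%/12 = 0.0085750; payment = 60,000 × 0.0085750 / (1 − (1+0.0085750)^−48) = $1,530.12.
Over 14 months: Plan A costs 14 × $1,455.22 + $900.00 = $21,273.08; Plan B costs 14 × $1,530.12 = $21,421.68.
Plan A is cheaper by $21,421.68 − $21,273.08 = $148.60.

Plan A by $149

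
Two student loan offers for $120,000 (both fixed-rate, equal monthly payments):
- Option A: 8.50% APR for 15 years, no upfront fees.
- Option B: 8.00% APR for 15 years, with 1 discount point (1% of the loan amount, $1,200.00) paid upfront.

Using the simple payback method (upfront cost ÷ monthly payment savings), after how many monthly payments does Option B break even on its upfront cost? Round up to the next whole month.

35 months

Option A: monthly rate = 8.5%/12 = 0.0070833; payment = 120,000 × 0.0070833 / (1 − (1+0.0070833)^−180) = $1,181.69.
Option B: at 8.00% the monthly rate is 0.0066667, so the payment is 120,000 × 0.0066667 / (1 − 1.0066667^−180) = $1,146.78.
Monthly savings = $1,181.69 − $1,146.78 = $34.91.
Break-even = $1,200.00 / $34.91 = 34.37 → 35 months.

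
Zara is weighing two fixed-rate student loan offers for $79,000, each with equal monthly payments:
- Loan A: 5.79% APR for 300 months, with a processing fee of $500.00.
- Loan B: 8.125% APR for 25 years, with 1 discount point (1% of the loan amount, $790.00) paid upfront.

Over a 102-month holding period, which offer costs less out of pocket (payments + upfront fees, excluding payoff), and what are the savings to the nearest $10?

Loan A by $12,260

Loan A: at 5.79% the monthly rate is 0.0048250, so the payment is 79,000 × 0.0048250 / (1 − 1.0048250^−300) = $498.91.
Loan B: at 8.125% the monthly rate is 0.0067708, so the payment is 79,000 × 0.0067708 / (1 − 1.0067708^−300) = $616.29.
Over 102 months: Loan A costs 102 × $498.91 + $500.00 = $51,388.82; Loan B costs 102 × $616.29 + $790.00 = $63,651.58.
Loan A is cheaper by $63,651.58 − $51,388.82 = $12,262.76.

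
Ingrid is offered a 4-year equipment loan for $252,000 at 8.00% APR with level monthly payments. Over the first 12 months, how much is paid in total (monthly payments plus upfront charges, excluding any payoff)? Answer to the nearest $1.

$73,825

At 8.00% the monthly rate is 0.0066667, so the payment is 252,000 × 0.0066667 / (1 − 1.0066667^−48) = $6,152.06.
Total outlay = 12 × $6,152.06 = $73,824.72.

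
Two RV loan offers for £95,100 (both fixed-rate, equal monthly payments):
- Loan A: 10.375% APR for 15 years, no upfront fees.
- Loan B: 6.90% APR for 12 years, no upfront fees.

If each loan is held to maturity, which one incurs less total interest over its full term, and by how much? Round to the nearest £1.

Loan B by £47,796

Loan A: monthly rate = 10.375%/12 = 0.0086458; payment = 95,100 × 0.0086458 / (1 − (1+0.0086458)^−180) = £1,043.88.
Total interest on Loan A = 180 × £1,043.88 − £95,100 = £92,798.40.
Loan B: monthly rate = 6.9%/12 = 0.0057500; payment = 95,100 × 0.0057500 / (1 − (1+0.0057500)^−144) = £972.93.
Total interest on Loan B = 144 × £972.93 − £95,100 = £45,001.92.
Loan B is lower by £47,796.48.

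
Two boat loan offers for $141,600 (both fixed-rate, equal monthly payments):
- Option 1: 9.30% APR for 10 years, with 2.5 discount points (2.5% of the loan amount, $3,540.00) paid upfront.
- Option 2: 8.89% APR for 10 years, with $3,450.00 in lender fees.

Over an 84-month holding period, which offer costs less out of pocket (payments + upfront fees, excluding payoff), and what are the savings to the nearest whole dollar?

Option 1: monthly rate = 9.3%/12 = 0.0077500; payment = 141,600 × 0.0077500 / (1 − (1+0.0077500)^−120) = $1,816.80.
Option 2: monthly rate = 8.89%/12 = 0.0074083; payment = 141,600 × 0.0074083 / (1 − (1+0.0074083)^−120) = $1,785.31.
Over 84 months: Option 1 costs 84 × $1,816.80 + $3,540.00 = $156,151.20; Option 2 costs 84 × $1,785.31 + $3,450.00 = $153,416.04.
Option 2 is cheaper by $156,151.20 − $153,416.04 = $2,735.16.

Option 2 by $2,735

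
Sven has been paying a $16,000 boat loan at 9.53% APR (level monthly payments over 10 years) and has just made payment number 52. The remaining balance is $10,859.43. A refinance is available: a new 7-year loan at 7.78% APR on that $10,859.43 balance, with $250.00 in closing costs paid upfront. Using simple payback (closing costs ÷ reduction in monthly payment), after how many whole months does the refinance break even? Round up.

7 months

Current payment = 16,000 × 9.53%/12 / (1 − (1+0.0079417)^−120) = $207.30.
Refinanced payment = 10,859.43 × 0.0064833 / (1 − (1+0.0064833)^−84) = $168.07.
Monthly savings = $207.30 − $168.07 = $39.23.
Break-even = $250.00 / $39.23 = 6.37 → 7 months.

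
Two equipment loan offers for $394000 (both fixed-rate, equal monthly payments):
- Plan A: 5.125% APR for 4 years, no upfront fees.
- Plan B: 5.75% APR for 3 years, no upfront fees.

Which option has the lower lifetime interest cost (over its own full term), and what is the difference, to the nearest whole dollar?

Plan B by $6,702

Plan A: at 5.125% the monthly rate is 0.0042708, so the payment is 394,000 × 0.0042708 / (1 − 1.0042708^−48) = $9,095.87.
Total interest on Plan A = 48 × $9,095.87 − $394,000 = $42,601.76.
Plan B: at 5.75% the monthly rate is 0.0047917, so the payment is 394,000 × 0.0047917 / (1 − 1.0047917^−36) = $11,941.66.
Total interest on Plan B = 36 × $11,941.66 − $394,000 = $35,899.76.
Plan B is lower by $6,702.00.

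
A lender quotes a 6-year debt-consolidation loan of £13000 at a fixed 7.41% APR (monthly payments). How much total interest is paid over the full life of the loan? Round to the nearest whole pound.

Monthly rate = 7.41%/12 = 0.0061750; payment = 13,000 × 0.0061750 / (1 − (1+0.0061750)^−72) = £224.21.
Total paid = 72 × £224.21 = £16,143.12; interest = £16,143.12 − £13,000 = £3,143.12.

£3,143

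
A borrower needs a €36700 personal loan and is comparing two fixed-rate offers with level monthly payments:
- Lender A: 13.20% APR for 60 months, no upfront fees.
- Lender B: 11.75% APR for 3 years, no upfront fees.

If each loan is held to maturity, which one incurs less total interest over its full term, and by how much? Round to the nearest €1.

Lender A: at 13.20% the monthly rate is 0.0110000, so the payment is 36,700 × 0.0110000 / (1 − 1.0110000^−60) = €838.80.
Total interest on Lender A = 60 × €838.80 − €36,700 = €13,628.00.
Lender B: monthly rate = 11.75%/12 = 0.0097917; payment = 36,700 × 0.0097917 / (1 − (1+0.0097917)^−36) = €1,214.59.
Total interest on Lender B = 36 × €1,214.59 − €36,700 = €7,025.24.
Lender B is lower by €6,602.76.

Lender B by €6,603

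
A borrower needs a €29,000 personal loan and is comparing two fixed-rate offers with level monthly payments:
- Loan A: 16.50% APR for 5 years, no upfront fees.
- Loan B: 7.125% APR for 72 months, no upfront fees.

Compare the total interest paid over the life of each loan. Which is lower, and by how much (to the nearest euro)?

Loan A: monthly rate = 16.5%/12 = 0.0137500; payment = 29,000 × 0.0137500 / (1 − (1+0.0137500)^−60) = €712.95.
Total interest on Loan A = 60 × €712.95 − €29,000 = €13,777.00.
Loan B: monthly rate = 7.125%/12 = 0.0059375; payment = 29,000 × 0.0059375 / (1 − (1+0.0059375)^−72) = €496.16.
Total interest on Loan B = 72 × €496.16 − €29,000 = €6,723.52.
Loan B is lower by €7,053.48.

Loan B by €7,053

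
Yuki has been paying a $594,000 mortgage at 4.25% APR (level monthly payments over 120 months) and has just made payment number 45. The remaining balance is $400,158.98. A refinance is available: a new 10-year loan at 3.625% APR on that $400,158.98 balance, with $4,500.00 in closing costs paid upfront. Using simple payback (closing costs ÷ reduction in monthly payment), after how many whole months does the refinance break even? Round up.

Current payment = 594,000 × 4.25%/12 / (1 − (1+0.0035417)^−120) = $6,084.79.
Refinanced payment = 400,158.98 × 0.0030208 / (1 − (1+0.0030208)^−120) = $3,980.48.
Monthly savings = $6,084.79 − $3,980.48 = $2,104.31.
Break-even = $4,500.00 / $2,104.31 = 2.14 → 3 months.

3 months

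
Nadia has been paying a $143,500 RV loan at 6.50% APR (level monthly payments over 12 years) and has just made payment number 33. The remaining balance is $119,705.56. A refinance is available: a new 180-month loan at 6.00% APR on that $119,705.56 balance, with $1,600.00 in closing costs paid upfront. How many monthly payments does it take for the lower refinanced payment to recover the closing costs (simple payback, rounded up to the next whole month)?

Current payment = 143,500 × 6.5%/12 / (1 − (1+0.0054167)^−144) = $1,437.76.
Refinanced payment = 119,705.56 × 0.0050000 / (1 − (1+0.0050000)^−180) = $1,010.14.
Monthly savings = $1,437.76 − $1,010.14 = $427.62.
Break-even = $1,600.00 / $427.62 = 3.74 → 4 months.

4 months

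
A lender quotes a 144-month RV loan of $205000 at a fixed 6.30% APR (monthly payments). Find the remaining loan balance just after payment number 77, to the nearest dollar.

$114,552

With monthly rate i = 6.3%/12 = 0.0052500, the balance after k of n payments is P · [(1+i)^n − (1+i)^k] / [(1+i)^n − 1].
(1+0.0052500)^144 = 2.12553263 and (1+0.0052500)^77 = 1.49659502, so the balance is 205,000 × (2.12553263 − 1.49659502) / (2.12553263 − 1) = $114,552.17.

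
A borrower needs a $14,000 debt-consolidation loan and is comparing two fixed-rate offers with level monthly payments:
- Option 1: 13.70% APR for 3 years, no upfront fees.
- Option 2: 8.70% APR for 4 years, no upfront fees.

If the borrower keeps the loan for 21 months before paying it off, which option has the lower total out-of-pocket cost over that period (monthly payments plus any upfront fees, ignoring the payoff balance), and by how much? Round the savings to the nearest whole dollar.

Option 2 by $2,731

Option 1: at 13.70% the monthly rate is 0.0114167, so the payment is 14,000 × 0.0114167 / (1 − 1.0114167^−36) = $476.45.
Option 2: at 8.70% the monthly rate is 0.0072500, so the payment is 14,000 × 0.0072500 / (1 − 1.0072500^−48) = $346.40.
Over 21 months: Option 1 costs 21 × $476.45 = $10,005.45; Option 2 costs 21 × $346.40 = $7,274.40.
Option 2 is cheaper by $10,005.45 − $7,274.40 = $2,731.05.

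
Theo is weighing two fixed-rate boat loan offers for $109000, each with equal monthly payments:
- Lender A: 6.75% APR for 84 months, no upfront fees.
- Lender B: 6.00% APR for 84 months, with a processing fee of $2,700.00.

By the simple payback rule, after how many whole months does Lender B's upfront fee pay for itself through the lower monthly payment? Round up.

Lender A: monthly rate = 6.75%/12 = 0.0056250; payment = 109,000 × 0.0056250 / (1 − (1+0.0056250)^−84) = $1,631.81.
Lender B: at 6.00% the monthly rate is 0.0050000, so the payment is 109,000 × 0.0050000 / (1 − 1.0050000^−84) = $1,592.33.
Monthly savings = $1,631.81 − $1,592.33 = $39.48.
Break-even = $2,700.00 / $39.48 = 68.39 → 69 months.

69 months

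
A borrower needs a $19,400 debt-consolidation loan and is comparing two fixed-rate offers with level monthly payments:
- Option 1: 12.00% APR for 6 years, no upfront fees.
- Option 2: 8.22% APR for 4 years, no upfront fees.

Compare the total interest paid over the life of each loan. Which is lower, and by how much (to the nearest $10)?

Option 1: at 12.00% the monthly rate is 0.0100000, so the payment is 19,400 × 0.0100000 / (1 − 1.0100000^−72) = $379.27.
Total interest on Option 1 = 72 × $379.27 − $19,400 = $7,907.44.
Option 2: at 8.22% the monthly rate is 0.0068500, so the payment is 19,400 × 0.0068500 / (1 − 1.0068500^−48) = $475.62.
Total interest on Option 2 = 48 × $475.62 − $19,400 = $3,429.76.
Option 2 is lower by $4,477.68.

Option 2 by $4,480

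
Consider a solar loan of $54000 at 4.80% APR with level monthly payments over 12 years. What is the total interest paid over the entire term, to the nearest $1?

$17,142

At 4.80% the monthly rate is 0.0040000, so the payment is 54,000 × 0.0040000 / (1 − 1.0040000^−144) = $494.04.
Total paid = 144 × $494.04 = $71,141.76; interest = $71,141.76 − $54,000 = $17,141.76.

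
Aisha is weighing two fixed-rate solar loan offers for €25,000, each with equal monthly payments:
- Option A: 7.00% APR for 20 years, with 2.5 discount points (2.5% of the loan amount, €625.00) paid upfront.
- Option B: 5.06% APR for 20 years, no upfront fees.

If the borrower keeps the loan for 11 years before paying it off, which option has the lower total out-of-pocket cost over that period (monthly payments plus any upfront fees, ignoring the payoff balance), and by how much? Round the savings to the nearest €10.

Option B by €4,320

Option A: monthly rate = 7%/12 = 0.0058333; payment = 25,000 × 0.0058333 / (1 − (1+0.0058333)^−240) = €193.82.
Option B: at 5.06% the monthly rate is 0.0042167, so the payment is 25,000 × 0.0042167 / (1 − 1.0042167^−240) = €165.82.
Over 132 months: Option A costs 132 × €193.82 + €625.00 = €26,209.24; Option B costs 132 × €165.82 = €21,888.24.
Option B is cheaper by €26,209.24 − €21,888.24 = €4,321.00.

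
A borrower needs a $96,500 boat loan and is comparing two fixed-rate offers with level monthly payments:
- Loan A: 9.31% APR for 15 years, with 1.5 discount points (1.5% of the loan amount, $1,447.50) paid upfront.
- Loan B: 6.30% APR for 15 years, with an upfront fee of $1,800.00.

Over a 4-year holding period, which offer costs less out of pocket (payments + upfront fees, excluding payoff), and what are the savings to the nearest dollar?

Loan A: monthly rate = 9.31%/12 = 0.0077583; payment = 96,500 × 0.0077583 / (1 − (1+0.0077583)^−180) = $996.64.
Loan B: monthly rate = 6.3%/12 = 0.0052500; payment = 96,500 × 0.0052500 / (1 − (1+0.0052500)^−180) = $830.05.
Over 48 months: Loan A costs 48 × $996.64 + $1,447.50 = $49,286.22; Loan B costs 48 × $830.05 + $1,800.00 = $41,642.40.
Loan B is cheaper by $49,286.22 − $41,642.40 = $7,643.82.

Loan B by $7,644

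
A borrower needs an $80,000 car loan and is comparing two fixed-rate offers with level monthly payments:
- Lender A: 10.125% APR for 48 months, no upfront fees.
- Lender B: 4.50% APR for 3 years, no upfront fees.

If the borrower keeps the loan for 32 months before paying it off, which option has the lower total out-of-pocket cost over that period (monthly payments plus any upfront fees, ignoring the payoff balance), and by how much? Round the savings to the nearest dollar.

Lender A by $11,070

Lender A: at 10.125% the monthly rate is 0.0084375, so the payment is 80,000 × 0.0084375 / (1 − 1.0084375^−48) = $2,033.81.
Lender B: monthly rate = 4.5%/12 = 0.0037500; payment = 80,000 × 0.0037500 / (1 − (1+0.0037500)^−36) = $2,379.75.
Over 32 months: Lender A costs 32 × $2,033.81 = $65,081.92; Lender B costs 32 × $2,379.75 = $76,152.00.
Lender A is cheaper by $76,152.00 − $65,081.92 = $11,070.08.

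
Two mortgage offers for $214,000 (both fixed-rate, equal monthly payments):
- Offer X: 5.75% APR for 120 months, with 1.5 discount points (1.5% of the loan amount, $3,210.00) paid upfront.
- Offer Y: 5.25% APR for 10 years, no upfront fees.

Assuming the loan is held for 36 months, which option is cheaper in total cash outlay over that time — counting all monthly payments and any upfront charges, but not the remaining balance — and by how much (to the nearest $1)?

Offer X: monthly rate = 5.75%/12 = 0.0047917; payment = 214,000 × 0.0047917 / (1 − (1+0.0047917)^−120) = $2,349.06.
Offer Y: at 5.25% the monthly rate is 0.0043750, so the payment is 214,000 × 0.0043750 / (1 − 1.0043750^−120) = $2,296.04.
Over 36 months: Offer X costs 36 × $2,349.06 + $3,210.00 = $87,776.16; Offer Y costs 36 × $2,296.04 = $82,657.44.
Offer Y is cheaper by $87,776.16 − $82,657.44 = $5,118.72.

Offer Y by $5,119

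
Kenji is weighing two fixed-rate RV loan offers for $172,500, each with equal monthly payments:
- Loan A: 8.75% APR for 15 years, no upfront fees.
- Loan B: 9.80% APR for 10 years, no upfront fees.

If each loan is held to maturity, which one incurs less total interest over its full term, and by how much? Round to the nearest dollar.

Loan B by $39,064

Loan A: monthly rate = 8.75%/12 = 0.0072917; payment = 172,500 × 0.0072917 / (1 − (1+0.0072917)^−180) = $1,724.05.
Total interest on Loan A = 180 × $1,724.05 − $172,500 = $137,829.00.
Loan B: at 9.80% the monthly rate is 0.0081667, so the payment is 172,500 × 0.0081667 / (1 − 1.0081667^−120) = $2,260.54.
Total interest on Loan B = 120 × $2,260.54 − $172,500 = $98,764.80.
Loan B is lower by $39,064.20.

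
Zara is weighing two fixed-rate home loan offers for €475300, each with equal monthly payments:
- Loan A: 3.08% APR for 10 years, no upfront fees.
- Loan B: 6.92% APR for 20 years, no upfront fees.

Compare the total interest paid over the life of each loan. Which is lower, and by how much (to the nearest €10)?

Loan A by €326,080

Loan A: at 3.08% the monthly rate is 0.0025667, so the payment is 475,300 × 0.0025667 / (1 − 1.0025667^−120) = €4,607.10.
Total interest on Loan A = 120 × €4,607.10 − €475,300 = €77,552.00.
Loan B: monthly rate = 6.92%/12 = 0.0057667; payment = 475,300 × 0.0057667 / (1 − (1+0.0057667)^−240) = €3,662.21.
Total interest on Loan B = 240 × €3,662.21 − €475,300 = €403,630.40.
Loan A is lower by €326,078.40.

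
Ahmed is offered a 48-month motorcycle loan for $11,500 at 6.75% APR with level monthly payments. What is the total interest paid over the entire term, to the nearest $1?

$1,654

Monthly rate = 6.75%/12 = 0.0056250; payment = 11,500 × 0.0056250 / (1 − (1+0.0056250)^−48) = $274.05.
Total paid = 48 × $274.05 = $13,154.40; interest = $13,154.40 − $11,500 = $1,654.40.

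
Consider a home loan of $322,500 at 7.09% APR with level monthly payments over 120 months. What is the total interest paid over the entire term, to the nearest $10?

$128,640

At 7.09% the monthly rate is 0.0059083, so the payment is 322,500 × 0.0059083 / (1 − 1.0059083^−120) = $3,759.47.
Total paid = 120 × $3,759.47 = $451,136.40; interest = $451,136.40 − $322,500 = $128,636.40.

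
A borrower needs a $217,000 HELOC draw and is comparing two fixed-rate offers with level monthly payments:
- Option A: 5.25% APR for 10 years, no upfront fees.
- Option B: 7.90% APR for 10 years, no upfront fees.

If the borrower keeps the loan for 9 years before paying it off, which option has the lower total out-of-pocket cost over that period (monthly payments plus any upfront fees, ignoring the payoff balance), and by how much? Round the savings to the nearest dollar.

Option A: at 5.25% the monthly rate is 0.0043750, so the payment is 217,000 × 0.0043750 / (1 − 1.0043750^−120) = $2,328.23.
Option B: monthly rate = 7.9%/12 = 0.0065833; payment = 217,000 × 0.0065833 / (1 − (1+0.0065833)^−120) = $2,621.36.
Over 108 months: Option A costs 108 × $2,328.23 = $251,448.84; Option B costs 108 × $2,621.36 = $283,106.88.
Option A is cheaper by $283,106.88 − $251,448.84 = $31,658.04.

Option A by $31,658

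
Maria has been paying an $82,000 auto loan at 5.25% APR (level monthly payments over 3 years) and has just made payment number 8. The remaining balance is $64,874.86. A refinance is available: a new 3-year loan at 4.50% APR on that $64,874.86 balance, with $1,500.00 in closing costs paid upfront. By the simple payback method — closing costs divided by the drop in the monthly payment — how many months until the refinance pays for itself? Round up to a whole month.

Current payment = 82,000 × 5.25%/12 / (1 − (1+0.0043750)^−36) = $2,466.83.
Refinanced payment = 64,874.86 × 0.0037500 / (1 − (1+0.0037500)^−36) = $1,929.83.
Monthly savings = $2,466.83 − $1,929.83 = $537.00.
Break-even = $1,500.00 / $537.00 = 2.79 → 3 months.

3 months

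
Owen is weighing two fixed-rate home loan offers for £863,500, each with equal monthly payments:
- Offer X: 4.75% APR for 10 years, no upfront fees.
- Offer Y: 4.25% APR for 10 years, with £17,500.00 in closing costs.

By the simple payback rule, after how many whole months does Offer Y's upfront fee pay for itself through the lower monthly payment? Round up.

Offer X: at 4.75% the monthly rate is 0.0039583, so the payment is 863,500 × 0.0039583 / (1 − 1.0039583^−120) = £9,053.60.
Offer Y: monthly rate = 4.25%/12 = 0.0035417; payment = 863,500 × 0.0035417 / (1 − (1+0.0035417)^−120) = £8,845.48.
Monthly savings = £9,053.60 − £8,845.48 = £208.12.
Break-even = £17,500.00 / £208.12 = 84.09 → 85 months.

85 months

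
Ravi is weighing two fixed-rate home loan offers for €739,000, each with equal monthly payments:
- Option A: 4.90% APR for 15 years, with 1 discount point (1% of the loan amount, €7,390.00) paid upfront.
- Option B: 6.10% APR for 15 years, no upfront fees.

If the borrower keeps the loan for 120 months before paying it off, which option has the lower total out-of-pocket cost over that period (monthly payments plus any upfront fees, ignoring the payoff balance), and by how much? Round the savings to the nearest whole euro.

Option A: monthly rate = 4.9%/12 = 0.0040833; payment = 739,000 × 0.0040833 / (1 − (1+0.0040833)^−180) = €5,805.54.
Option B: at 6.10% the monthly rate is 0.0050833, so the payment is 739,000 × 0.0050833 / (1 − 1.0050833^−180) = €6,276.10.
Over 120 months: Option A costs 120 × €5,805.54 + €7,390.00 = €704,054.80; Option B costs 120 × €6,276.10 = €753,132.00.
Option A is cheaper by €753,132.00 − €704,054.80 = €49,077.20.

Option A by €49,077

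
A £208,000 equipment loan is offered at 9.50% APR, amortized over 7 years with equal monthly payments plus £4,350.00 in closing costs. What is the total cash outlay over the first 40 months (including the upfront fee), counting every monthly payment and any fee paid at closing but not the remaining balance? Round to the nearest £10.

£140,330

At 9.50% the monthly rate is 0.0079167, so the payment is 208,000 × 0.0079167 / (1 − 1.0079167^−84) = £3,399.55.
Total outlay = 40 × £3,399.55 + £4,350.00 = £140,332.00.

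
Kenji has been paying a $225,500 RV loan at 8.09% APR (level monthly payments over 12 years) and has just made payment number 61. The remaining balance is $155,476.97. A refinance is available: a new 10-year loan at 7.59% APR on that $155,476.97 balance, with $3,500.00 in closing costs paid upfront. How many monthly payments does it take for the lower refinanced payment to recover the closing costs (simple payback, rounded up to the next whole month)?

6 months

Current payment = 225,500 × 8.09%/12 / (1 − (1+0.0067417)^−144) = $2,452.07.
Refinanced payment = 155,476.97 × 0.0063250 / (1 − (1+0.0063250)^−120) = $1,852.85.
Monthly savings = $2,452.07 − $1,852.85 = $599.22.
Break-even = $3,500.00 / $599.22 = 5.84 → 6 months.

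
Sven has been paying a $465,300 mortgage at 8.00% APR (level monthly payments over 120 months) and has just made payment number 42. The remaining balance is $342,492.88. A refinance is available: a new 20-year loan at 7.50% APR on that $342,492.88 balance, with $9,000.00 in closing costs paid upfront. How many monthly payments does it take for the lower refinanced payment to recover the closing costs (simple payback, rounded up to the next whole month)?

4 months

Current payment = 465,300 × 8%/12 / (1 − (1+0.0066667)^−120) = $5,645.37.
Refinanced payment = 342,492.88 × 0.0062500 / (1 − (1+0.0062500)^−240) = $2,759.10.
Monthly savings = $5,645.37 − $2,759.10 = $2,886.27.
Break-even = $9,000.00 / $2,886.27 = 3.12 → 4 months.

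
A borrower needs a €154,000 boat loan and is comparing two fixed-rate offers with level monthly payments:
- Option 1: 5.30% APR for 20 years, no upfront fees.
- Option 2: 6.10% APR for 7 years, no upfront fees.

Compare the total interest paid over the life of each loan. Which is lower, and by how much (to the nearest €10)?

Option 1: monthly rate = 5.3%/12 = 0.0044167; payment = 154,000 × 0.0044167 / (1 − (1+0.0044167)^−240) = €1,042.03.
Total interest on Option 1 = 240 × €1,042.03 − €154,000 = €96,087.20.
Option 2: monthly rate = 6.1%/12 = 0.0050833; payment = 154,000 × 0.0050833 / (1 − (1+0.0050833)^−84) = €2,257.11.
Total interest on Option 2 = 84 × €2,257.11 − €154,000 = €35,597.24.
Option 2 is lower by €60,489.96.

Option 2 by €60,490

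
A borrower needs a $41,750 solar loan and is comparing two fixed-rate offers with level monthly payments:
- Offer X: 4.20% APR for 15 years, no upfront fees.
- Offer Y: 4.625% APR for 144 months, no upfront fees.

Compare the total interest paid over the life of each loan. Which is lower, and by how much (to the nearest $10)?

Offer Y by $1,860

Offer X: monthly rate = 4.2%/12 = 0.0035000; payment = 41,750 × 0.0035000 / (1 − (1+0.0035000)^−180) = $313.02.
Total interest on Offer X = 180 × $313.02 − $41,750 = $14,593.60.
Offer Y: monthly rate = 4.625%/12 = 0.0038542; payment = 41,750 × 0.0038542 / (1 − (1+0.0038542)^−144) = $378.33.
Total interest on Offer Y = 144 × $378.33 − $41,750 = $12,729.52.
Offer Y is lower by $1,864.08.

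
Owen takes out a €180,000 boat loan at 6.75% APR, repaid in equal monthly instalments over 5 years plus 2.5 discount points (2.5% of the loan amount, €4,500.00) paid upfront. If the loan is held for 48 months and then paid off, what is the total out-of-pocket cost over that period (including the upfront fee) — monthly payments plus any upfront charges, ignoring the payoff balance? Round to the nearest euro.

Monthly rate = 6.75%/12 = 0.0056250; payment = 180,000 × 0.0056250 / (1 − (1+0.0056250)^−60) = €3,543.02.
Total outlay = 48 × €3,543.02 + €4,500.00 = €174,564.96.

€174,565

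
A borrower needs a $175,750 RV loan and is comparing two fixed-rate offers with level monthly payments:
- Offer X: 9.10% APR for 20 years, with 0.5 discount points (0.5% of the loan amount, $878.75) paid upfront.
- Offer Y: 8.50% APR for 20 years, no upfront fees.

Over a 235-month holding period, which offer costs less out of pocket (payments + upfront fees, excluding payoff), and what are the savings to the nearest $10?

Offer Y by $16,720

Offer X: at 9.10% the monthly rate is 0.0075833, so the payment is 175,750 × 0.0075833 / (1 − 1.0075833^−240) = $1,592.59.
Offer Y: monthly rate = 8.5%/12 = 0.0070833; payment = 175,750 × 0.0070833 / (1 − (1+0.0070833)^−240) = $1,525.20.
Over 235 months: Offer X costs 235 × $1,592.59 + $878.75 = $375,137.40; Offer Y costs 235 × $1,525.20 = $358,422.00.
Offer Y is cheaper by $375,137.40 − $358,422.00 = $16,715.40.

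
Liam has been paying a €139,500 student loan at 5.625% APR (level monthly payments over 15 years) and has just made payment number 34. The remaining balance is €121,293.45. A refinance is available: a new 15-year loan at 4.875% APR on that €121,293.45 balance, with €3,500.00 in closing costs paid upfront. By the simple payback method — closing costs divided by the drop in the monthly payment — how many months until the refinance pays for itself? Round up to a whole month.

Current payment = 139,500 × 5.625%/12 / (1 − (1+0.0046875)^−180) = €1,149.11.
Refinanced payment = 121,293.45 × 0.0040625 / (1 − (1+0.0040625)^−180) = €951.30.
Monthly savings = €1,149.11 − €951.30 = €197.81.
Break-even = €3,500.00 / €197.81 = 17.69 → 18 months.

18 months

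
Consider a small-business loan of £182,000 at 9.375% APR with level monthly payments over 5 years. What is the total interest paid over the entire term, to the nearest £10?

Monthly rate = 9.375%/12 = 0.0078125; payment = 182,000 × 0.0078125 / (1 − (1+0.0078125)^−60) = £3,811.23.
Total paid = 60 × £3,811.23 = £228,673.80; interest = £228,673.80 − £182,000 = £46,673.80.

£46,670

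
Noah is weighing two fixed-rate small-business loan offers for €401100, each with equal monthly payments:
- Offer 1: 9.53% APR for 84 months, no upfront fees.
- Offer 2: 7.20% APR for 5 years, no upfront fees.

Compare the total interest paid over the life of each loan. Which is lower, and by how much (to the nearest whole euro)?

Offer 2 by €72,376

Offer 1: at 9.53% the monthly rate is 0.0079417, so the payment is 401,100 × 0.0079417 / (1 − 1.0079417^−84) = €6,561.73.
Total interest on Offer 1 = 84 × €6,561.73 − €401,100 = €150,085.32.
Offer 2: at 7.20% the monthly rate is 0.0060000, so the payment is 401,100 × 0.0060000 / (1 − 1.0060000^−60) = €7,980.16.
Total interest on Offer 2 = 60 × €7,980.16 − €401,100 = €77,709.60.
Offer 2 is lower by €72,375.72.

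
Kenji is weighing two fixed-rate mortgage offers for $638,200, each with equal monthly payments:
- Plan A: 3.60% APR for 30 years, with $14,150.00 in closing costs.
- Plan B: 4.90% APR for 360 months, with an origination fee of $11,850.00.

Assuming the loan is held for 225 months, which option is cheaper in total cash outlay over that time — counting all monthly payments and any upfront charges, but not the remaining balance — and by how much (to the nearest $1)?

Plan A by $106,949

Plan A: at 3.60% the monthly rate is 0.0030000, so the payment is 638,200 × 0.0030000 / (1 − 1.0030000^−360) = $2,901.55.
Plan B: at 4.90% the monthly rate is 0.0040833, so the payment is 638,200 × 0.0040833 / (1 − 1.0040833^−360) = $3,387.10.
Over 225 months: Plan A costs 225 × $2,901.55 + $14,150.00 = $666,998.75; Plan B costs 225 × $3,387.10 + $11,850.00 = $773,947.50.
Plan A is cheaper by $773,947.50 − $666,998.75 = $106,948.75.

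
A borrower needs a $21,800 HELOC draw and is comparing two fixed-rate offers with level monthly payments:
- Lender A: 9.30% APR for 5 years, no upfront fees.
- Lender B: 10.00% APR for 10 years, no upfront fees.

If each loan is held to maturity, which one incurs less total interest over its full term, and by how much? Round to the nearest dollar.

Lender A: monthly rate = 9.3%/12 = 0.0077500; payment = 21,800 × 0.0077500 / (1 − (1+0.0077500)^−60) = $455.71.
Total interest on Lender A = 60 × $455.71 − $21,800 = $5,542.60.
Lender B: at 10.00% the monthly rate is 0.0083333, so the payment is 21,800 × 0.0083333 / (1 − 1.0083333^−120) = $288.09.
Total interest on Lender B = 120 × $288.09 − $21,800 = $12,770.80.
Lender A is lower by $7,228.20.

Lender A by $7,228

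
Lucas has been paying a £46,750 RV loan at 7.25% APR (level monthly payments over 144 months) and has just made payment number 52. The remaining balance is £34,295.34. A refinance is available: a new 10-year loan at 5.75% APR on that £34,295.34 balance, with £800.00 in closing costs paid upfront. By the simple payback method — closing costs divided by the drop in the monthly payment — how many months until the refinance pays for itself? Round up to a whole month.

Current payment = 46,750 × 7.25%/12 / (1 − (1+0.0060417)^−144) = £487.02.
Refinanced payment = 34,295.34 × 0.0047917 / (1 − (1+0.0047917)^−120) = £376.46.
Monthly savings = £487.02 − £376.46 = £110.56.
Break-even = £800.00 / £110.56 = 7.24 → 8 months.

8 months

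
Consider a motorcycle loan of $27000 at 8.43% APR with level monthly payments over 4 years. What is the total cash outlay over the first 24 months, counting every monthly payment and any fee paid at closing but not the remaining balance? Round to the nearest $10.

$15,950

At 8.43% the monthly rate is 0.0070250, so the payment is 27,000 × 0.0070250 / (1 − 1.0070250^−48) = $664.61.
Total outlay = 24 × $664.61 = $15,950.64.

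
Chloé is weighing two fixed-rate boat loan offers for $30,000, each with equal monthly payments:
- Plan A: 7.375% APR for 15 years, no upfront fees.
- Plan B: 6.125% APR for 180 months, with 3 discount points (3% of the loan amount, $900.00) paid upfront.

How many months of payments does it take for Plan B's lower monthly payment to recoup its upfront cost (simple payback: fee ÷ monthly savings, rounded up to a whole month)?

Plan A: monthly rate = 7.375%/12 = 0.0061458; payment = 30,000 × 0.0061458 / (1 − (1+0.0061458)^−180) = $275.98.
Plan B: monthly rate = 6.125%/12 = 0.0051042; payment = 30,000 × 0.0051042 / (1 − (1+0.0051042)^−180) = $255.19.
Monthly savings = $275.98 − $255.19 = $20.79.
Break-even = $900.00 / $20.79 = 43.29 → 44 months.

44 months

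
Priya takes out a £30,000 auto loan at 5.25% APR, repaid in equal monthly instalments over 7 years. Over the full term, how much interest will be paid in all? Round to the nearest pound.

Monthly rate = 5.25%/12 = 0.0043750; payment = 30,000 × 0.0043750 / (1 − (1+0.0043750)^−84) = £427.55.
Total paid = 84 × £427.55 = £35,914.20; interest = £35,914.20 − £30,000 = £5,914.20.

£5,914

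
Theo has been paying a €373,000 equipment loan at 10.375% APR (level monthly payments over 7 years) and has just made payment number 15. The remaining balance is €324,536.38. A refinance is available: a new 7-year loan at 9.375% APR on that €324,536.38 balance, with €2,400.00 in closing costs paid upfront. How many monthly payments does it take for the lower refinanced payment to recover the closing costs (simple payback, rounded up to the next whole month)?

Current payment = 373,000 × 10.375%/12 / (1 − (1+0.0086458)^−84) = €6,264.75.
Refinanced payment = 324,536.38 × 0.0078125 / (1 − (1+0.0078125)^−84) = €5,283.47.
Monthly savings = €6,264.75 − €5,283.47 = €981.28.
Break-even = €2,400.00 / €981.28 = 2.45 → 3 months.

3 months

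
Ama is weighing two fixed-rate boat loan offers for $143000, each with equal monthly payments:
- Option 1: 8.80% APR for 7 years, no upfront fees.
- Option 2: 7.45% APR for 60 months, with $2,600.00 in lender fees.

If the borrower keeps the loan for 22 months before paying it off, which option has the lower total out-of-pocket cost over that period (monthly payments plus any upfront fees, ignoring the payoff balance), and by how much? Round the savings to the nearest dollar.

Option 1: monthly rate = 8.8%/12 = 0.0073333; payment = 143,000 × 0.0073333 / (1 − (1+0.0073333)^−84) = $2,286.25.
Option 2: monthly rate = 7.45%/12 = 0.0062083; payment = 143,000 × 0.0062083 / (1 − (1+0.0062083)^−60) = $2,862.03.
Over 22 months: Option 1 costs 22 × $2,286.25 = $50,297.50; Option 2 costs 22 × $2,862.03 + $2,600.00 = $65,564.66.
Option 1 is cheaper by $65,564.66 − $50,297.50 = $15,267.16.

Option 1 by $15,267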